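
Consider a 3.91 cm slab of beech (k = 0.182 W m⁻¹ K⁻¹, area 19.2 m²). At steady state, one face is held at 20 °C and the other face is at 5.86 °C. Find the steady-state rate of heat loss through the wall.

Q = kA·ΔT/L = 0.182 × 19.2 × |20 °C − 5.86 °C| / 0.0391 = 1260 W

Q = 1260 W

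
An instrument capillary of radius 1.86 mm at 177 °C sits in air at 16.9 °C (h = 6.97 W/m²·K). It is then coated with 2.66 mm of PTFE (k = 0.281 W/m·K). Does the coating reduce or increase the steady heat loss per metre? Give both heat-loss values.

Critical radius for a cylinder: r_cr = k/h = 0.0403 m = 4.03 cm.
Outer radius after coating: r₂ = 0.00186 + 0.00266 = 0.00452 m.
Since r₁ < r_cr and r₂ ≤ r_cr, the coating moves toward the maximum at r_cr — heat loss rises.
Bare: R = 1/(2πr₁h) = 12.28 m·K/W; Q = 160.1/12.28 = 13.0 W/m.
Coated: R = R_cond + R_conv = 5.555 m·K/W; Q = 160.1/5.555 = 28.8 W/m.

increases: 13.0 → 28.8 W/m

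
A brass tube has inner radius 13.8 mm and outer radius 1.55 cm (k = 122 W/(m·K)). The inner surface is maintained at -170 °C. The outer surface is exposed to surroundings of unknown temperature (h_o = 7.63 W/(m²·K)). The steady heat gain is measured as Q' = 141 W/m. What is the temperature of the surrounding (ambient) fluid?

T_out = 19.8 °C

Sum the resistances:
  R'_brass = ln(0.0155/0.0138)/(2πk) = 0.1162/(2π·122) = 1.516×10^-4 m·K/W
  R'_conv,out = 1/(2πr h) = 1/(2π·0.0155·7.63) = 1.346 m·K/W
ΣR = 1.346 m·K/W
ΔT = Q'·ΣR = 141 × 1.346 = 189.8 K
Heat flows inward, so T_out = T_in + ΔT = -170 + 189.8 = 19.8 °C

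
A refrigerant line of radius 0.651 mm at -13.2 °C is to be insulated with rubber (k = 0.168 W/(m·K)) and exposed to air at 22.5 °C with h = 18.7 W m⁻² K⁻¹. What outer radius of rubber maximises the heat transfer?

r_cr = 0.898 cm

For a cylinder, r_cr = k_ins/h = 0.168/18.7 = 0.00898 m = 0.898 cm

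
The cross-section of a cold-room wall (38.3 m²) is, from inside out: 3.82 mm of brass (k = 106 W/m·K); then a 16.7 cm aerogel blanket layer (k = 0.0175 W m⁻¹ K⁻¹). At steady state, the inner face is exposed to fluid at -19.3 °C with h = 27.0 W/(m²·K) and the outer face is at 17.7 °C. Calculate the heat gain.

Treat each layer as a resistance in series:
  R_conv,in = 1/(hA) = 1/(27.0·38.3) = 9.670×10^-4 K/W
  R_brass = L/(kA) = 0.00382/(106·38.3) = 9.409×10^-7 K/W
  R_aerogel blanket = L/(kA) = 0.167/(0.0175·38.3) = 0.2492 K/W
ΣR = 9.670×10^-4 + 9.409×10^-7 + 0.2492 = 0.2502 K/W
Q = ΔT/ΣR = (-19.3 °C − 17.7 °C)/0.2502 = -148 W
(Negative Q ⇒ heat flows inward; heat gain = 148 W.)

Q = 148 W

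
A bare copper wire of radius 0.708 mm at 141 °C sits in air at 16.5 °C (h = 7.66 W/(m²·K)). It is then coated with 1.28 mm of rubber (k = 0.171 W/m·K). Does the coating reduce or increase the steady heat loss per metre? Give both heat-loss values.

Critical radius for a cylinder: r_cr = k/h = 0.0223 m = 2.23 cm.
Outer radius after coating: r₂ = 7.08×10^-4 + 0.00128 = 0.001988 m.
Since r₁ < r_cr and r₂ ≤ r_cr, the coating moves toward the maximum at r_cr — heat loss rises.
Bare: R = 1/(2πr₁h) = 29.35 m·K/W; Q = 124.5/29.35 = 4.24 W/m.
Coated: R = R_cond + R_conv = 11.41 m·K/W; Q = 124.5/11.41 = 10.9 W/m.

increases: 4.24 → 10.9 W/m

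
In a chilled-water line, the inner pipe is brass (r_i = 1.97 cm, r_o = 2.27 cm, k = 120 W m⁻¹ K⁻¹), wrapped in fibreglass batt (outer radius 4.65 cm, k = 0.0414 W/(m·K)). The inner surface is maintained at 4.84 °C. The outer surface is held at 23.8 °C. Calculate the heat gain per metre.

Q' = 6.88 W/m

Resistance network (inner→outer):
  R'_brass = ln(0.0227/0.0197)/(2πk) = 0.1417/(2π·120) = 1.880×10^-4 m·K/W
  R'_fibreglass batt = ln(0.0465/0.0227)/(2πk) = 0.7171/(2π·0.0414) = 2.757 m·K/W
ΣR = 1.880×10^-4 + 2.757 = 2.757 m·K/W
Q' = ΔT/ΣR = (4.84 °C − 23.8 °C)/2.757 = -6.88 W/m
(Negative Q' ⇒ heat flows inward; heat gain = 6.88 W/m.)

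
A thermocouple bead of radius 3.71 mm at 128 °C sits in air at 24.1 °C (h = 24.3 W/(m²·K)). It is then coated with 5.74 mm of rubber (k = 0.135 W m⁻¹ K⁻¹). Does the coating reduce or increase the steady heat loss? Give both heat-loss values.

Critical radius for a sphere: r_cr = 2k/h = 0.0111 m = 1.11 cm.
Outer radius after coating: r₂ = 0.00371 + 0.00574 = 0.00945 m.
Since r₁ < r_cr and r₂ ≤ r_cr, the coating moves toward the maximum at r_cr — heat loss rises.
Bare: R = 1/(4πr₁²h) = 237.9 K/W; Q = 103.9/237.9 = 0.437 W.
Coated: R = R_cond + R_conv = 133.2 K/W; Q = 103.9/133.2 = 0.780 W.

increases: 0.437 → 0.780 W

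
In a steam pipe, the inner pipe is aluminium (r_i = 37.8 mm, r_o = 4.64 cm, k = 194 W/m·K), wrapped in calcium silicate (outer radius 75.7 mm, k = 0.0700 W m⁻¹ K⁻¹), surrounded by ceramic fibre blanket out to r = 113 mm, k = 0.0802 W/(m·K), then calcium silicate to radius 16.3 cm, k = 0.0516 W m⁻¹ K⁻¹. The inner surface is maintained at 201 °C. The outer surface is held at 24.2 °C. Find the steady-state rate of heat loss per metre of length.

Resistance network (inner→outer):
  R'_aluminium = ln(0.0464/0.0378)/(2πk) = 0.2050/(2π·194) = 1.682×10^-4 m·K/W
  R'_calcium silicate = ln(0.0757/0.0464)/(2πk) = 0.4895/(2π·0.0700) = 1.113 m·K/W
  R'_ceramic fibre blanket = ln(0.113/0.0757)/(2πk) = 0.4006/(2π·0.0802) = 0.7950 m·K/W
  R'_calcium silicate = ln(0.163/0.113)/(2πk) = 0.3664/(2π·0.0516) = 1.130 m·K/W
ΣR = 1.682×10^-4 + 1.113 + 0.7950 + 1.130 = 3.038 m·K/W
Q' = ΔT/ΣR = (201 °C − 24.2 °C)/3.038 = 58.2 W/m

Q' = 58.2 W/m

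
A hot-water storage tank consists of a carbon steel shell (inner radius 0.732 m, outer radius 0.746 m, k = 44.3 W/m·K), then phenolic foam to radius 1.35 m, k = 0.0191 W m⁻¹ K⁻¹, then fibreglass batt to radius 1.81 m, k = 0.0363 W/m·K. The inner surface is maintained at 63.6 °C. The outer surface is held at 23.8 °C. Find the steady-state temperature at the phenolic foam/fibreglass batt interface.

Treat each layer as a resistance in series:
  R_carbon steel = (1/0.732 − 1/0.746)/(4πk) = 0.02564/(4π·44.3) = 4.605×10^-5 K/W
  R_phenolic foam = (1/0.746 − 1/1.35)/(4πk) = 0.5997/(4π·0.0191) = 2.499 K/W
  R_fibreglass batt = (1/1.35 − 1/1.81)/(4πk) = 0.1883/(4π·0.0363) = 0.4127 K/W
ΣR = 4.605×10^-5 + 2.499 + 0.4127 = 2.912 K/W
Q = ΔT/ΣR = (63.6 °C − 23.8 °C)/2.912 = 13.67 W
From the inner boundary to the phenolic foam/fibreglass batt interface, ΣR_partial = 2.499 K/W.
T_interface = T_in − Q·ΣR_partial = 63.6 °C − (13.67)(2.499) = 29.4 °C

T = 29.4 °C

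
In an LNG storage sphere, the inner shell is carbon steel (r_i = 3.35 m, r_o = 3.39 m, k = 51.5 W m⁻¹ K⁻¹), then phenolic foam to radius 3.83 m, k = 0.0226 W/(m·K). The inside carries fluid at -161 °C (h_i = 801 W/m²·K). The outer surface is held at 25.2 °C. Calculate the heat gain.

Q = 1560 W

Series thermal resistances, inner to outer:
  R_conv,in = 1/(4πr²h) = 1/(4π·3.35²·801) = 8.853×10^-6 K/W
  R_carbon steel = (1/3.35 − 1/3.39)/(4πk) = 0.003522/(4π·51.5) = 5.442×10^-6 K/W
  R_phenolic foam = (1/3.39 − 1/3.83)/(4πk) = 0.03389/(4π·0.0226) = 0.1193 K/W
ΣR = 8.853×10^-6 + 5.442×10^-6 + 0.1193 = 0.1193 K/W
Q = ΔT/ΣR = (-161 °C − 25.2 °C)/0.1193 = -1560 W
(Negative Q ⇒ heat flows inward; heat gain = 1560 W.)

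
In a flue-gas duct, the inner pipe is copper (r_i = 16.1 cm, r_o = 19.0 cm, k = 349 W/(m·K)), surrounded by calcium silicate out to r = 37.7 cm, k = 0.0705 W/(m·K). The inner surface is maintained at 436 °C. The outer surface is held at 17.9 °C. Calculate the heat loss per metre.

Q' = 270 W/m

Treat each layer as a resistance in series:
  R'_copper = ln(0.190/0.161)/(2πk) = 0.1656/(2π·349) = 7.553×10^-5 m·K/W
  R'_calcium silicate = ln(0.377/0.190)/(2πk) = 0.6852/(2π·0.0705) = 1.547 m·K/W
ΣR = 7.553×10^-5 + 1.547 = 1.547 m·K/W
Q' = ΔT/ΣR = (436 °C − 17.9 °C)/1.547 = 270 W/m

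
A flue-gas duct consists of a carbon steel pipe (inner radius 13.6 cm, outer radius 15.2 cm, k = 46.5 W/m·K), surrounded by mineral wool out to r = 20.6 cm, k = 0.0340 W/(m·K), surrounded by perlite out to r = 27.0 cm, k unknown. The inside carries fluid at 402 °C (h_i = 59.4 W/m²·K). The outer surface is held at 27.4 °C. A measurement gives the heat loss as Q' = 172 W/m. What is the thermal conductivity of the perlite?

ΣR = ΔT/Q' = |402 − 27.4|/172 = 2.178 m·K/W
Known resistances:
  R'_conv,in = 1/(2πr h) = 1/(2π·0.136·59.4) = 0.01970 m·K/W
  R'_carbon steel = ln(0.152/0.136)/(2πk) = 0.1112/(2π·46.5) = 3.807×10^-4 m·K/W
  R'_mineral wool = ln(0.206/0.152)/(2πk) = 0.3040/(2π·0.0340) = 1.423 m·K/W
R_perlite = ΣR − ΣR_known = 2.178 − 1.443 = 0.7350 m·K/W
ln(r₂/r₁)/(2πk) = 0.7350 ⇒ k = 0.2705/(2π·0.7350) = 0.0586 W/m·K

k = 0.0586 W/m·K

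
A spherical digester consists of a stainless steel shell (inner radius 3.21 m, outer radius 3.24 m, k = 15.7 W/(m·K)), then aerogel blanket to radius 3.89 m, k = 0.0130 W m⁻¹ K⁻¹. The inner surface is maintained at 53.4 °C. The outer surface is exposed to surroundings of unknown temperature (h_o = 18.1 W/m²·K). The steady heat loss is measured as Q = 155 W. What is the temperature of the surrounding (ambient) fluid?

Sum the resistances:
  R_stainless steel = (1/3.21 − 1/3.24)/(4πk) = 0.002885/(4π·15.7) = 1.462×10^-5 K/W
  R_aerogel blanket = (1/3.24 − 1/3.89)/(4πk) = 0.05157/(4π·0.0130) = 0.3157 K/W
  R_conv,out = 1/(4πr²h) = 1/(4π·3.89²·18.1) = 2.905×10^-4 K/W
ΣR = 0.3160 K/W
ΔT = Q·ΣR = 155 × 0.3160 = 48.98 K
Heat flows outward, so T_out = T_in − ΔT = 53.4 − 48.98 = 4.42 °C

T_out = 4.42 °C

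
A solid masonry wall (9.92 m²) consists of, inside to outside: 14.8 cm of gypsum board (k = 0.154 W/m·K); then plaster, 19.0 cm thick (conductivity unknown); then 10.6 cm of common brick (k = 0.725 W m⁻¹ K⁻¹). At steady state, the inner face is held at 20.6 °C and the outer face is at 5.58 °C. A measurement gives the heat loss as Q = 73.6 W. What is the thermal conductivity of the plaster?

ΣR = ΔT/Q = |20.6 − 5.58|/73.6 = 0.2041 K/W
Known resistances:
  R_gypsum board = L/(kA) = 0.148/(0.154·9.92) = 0.09688 K/W
  R_common brick = L/(kA) = 0.106/(0.725·9.92) = 0.01474 K/W
R_plaster = ΣR − ΣR_known = 0.2041 − 0.1116 = 0.09250 K/W
L/(kA) = 0.09250 ⇒ k = 0.190/(0.09250·9.92) = 0.207 W/m·K

k = 0.207 W/m·K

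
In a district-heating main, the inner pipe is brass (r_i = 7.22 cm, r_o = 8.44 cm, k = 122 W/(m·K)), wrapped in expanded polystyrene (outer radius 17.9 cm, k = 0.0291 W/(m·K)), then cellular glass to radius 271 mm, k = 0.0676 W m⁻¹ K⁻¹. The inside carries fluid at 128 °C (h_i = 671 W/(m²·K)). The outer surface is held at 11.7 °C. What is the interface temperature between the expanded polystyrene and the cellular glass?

T = 34.0 °C

Treat each layer as a resistance in series:
  R'_conv,in = 1/(2πr h) = 1/(2π·0.0722·671) = 0.003285 m·K/W
  R'_brass = ln(0.0844/0.0722)/(2πk) = 0.1561/(2π·122) = 2.037×10^-4 m·K/W
  R'_expanded polystyrene = ln(0.179/0.0844)/(2πk) = 0.7518/(2π·0.0291) = 4.112 m·K/W
  R'_cellular glass = ln(0.271/0.179)/(2πk) = 0.4147/(2π·0.0676) = 0.9764 m·K/W
ΣR = 0.003285 + 2.037×10^-4 + 4.112 + 0.9764 = 5.092 m·K/W
Q' = ΔT/ΣR = (128 °C − 11.7 °C)/5.092 = 22.84 W/m
From the inner boundary to the expanded polystyrene/cellular glass interface, ΣR_partial = 4.115 m·K/W.
T_interface = T_in − Q'·ΣR_partial = 128 °C − (22.84)(4.115) = 34.0 °C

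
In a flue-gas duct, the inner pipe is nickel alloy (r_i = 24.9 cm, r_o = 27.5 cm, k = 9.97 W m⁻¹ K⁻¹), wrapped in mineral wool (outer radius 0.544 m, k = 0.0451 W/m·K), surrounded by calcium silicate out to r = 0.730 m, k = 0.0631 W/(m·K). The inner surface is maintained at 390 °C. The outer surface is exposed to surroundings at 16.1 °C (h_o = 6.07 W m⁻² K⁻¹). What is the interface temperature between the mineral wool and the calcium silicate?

T = 107 °C

Series thermal resistances, inner to outer:
  R'_nickel alloy = ln(0.275/0.249)/(2πk) = 0.09932/(2π·9.97) = 0.001585 m·K/W
  R'_mineral wool = ln(0.544/0.275)/(2πk) = 0.6822/(2π·0.0451) = 2.407 m·K/W
  R'_calcium silicate = ln(0.730/0.544)/(2πk) = 0.2941/(2π·0.0631) = 0.7418 m·K/W
  R'_conv,out = 1/(2πr h) = 1/(2π·0.730·6.07) = 0.03592 m·K/W
ΣR = 0.001585 + 2.407 + 0.7418 + 0.03592 = 3.186 m·K/W
Q' = ΔT/ΣR = (390 °C − 16.1 °C)/3.186 = 117.4 W/m
From the inner boundary to the mineral wool/calcium silicate interface, ΣR_partial = 2.409 m·K/W.
T_interface = T_in − Q'·ΣR_partial = 390 °C − (117.4)(2.409) = 107 °C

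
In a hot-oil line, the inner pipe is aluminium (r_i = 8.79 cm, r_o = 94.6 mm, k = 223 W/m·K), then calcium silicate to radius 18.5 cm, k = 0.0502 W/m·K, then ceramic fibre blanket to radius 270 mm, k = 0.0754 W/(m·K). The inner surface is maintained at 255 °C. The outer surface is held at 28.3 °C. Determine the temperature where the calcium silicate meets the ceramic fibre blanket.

Series thermal resistances, inner to outer:
  R'_aluminium = ln(0.0946/0.0879)/(2πk) = 0.07346/(2π·223) = 5.243×10^-5 m·K/W
  R'_calcium silicate = ln(0.185/0.0946)/(2πk) = 0.6707/(2π·0.0502) = 2.126 m·K/W
  R'_ceramic fibre blanket = ln(0.270/0.185)/(2πk) = 0.3781/(2π·0.0754) = 0.7980 m·K/W
ΣR = 5.243×10^-5 + 2.126 + 0.7980 = 2.924 m·K/W
Q' = ΔT/ΣR = (255 °C − 28.3 °C)/2.924 = 77.53 W/m
From the inner boundary to the calcium silicate/ceramic fibre blanket interface, ΣR_partial = 2.126 m·K/W.
T_interface = T_in − Q'·ΣR_partial = 255 °C − (77.53)(2.126) = 90.2 °C

T = 90.2 °C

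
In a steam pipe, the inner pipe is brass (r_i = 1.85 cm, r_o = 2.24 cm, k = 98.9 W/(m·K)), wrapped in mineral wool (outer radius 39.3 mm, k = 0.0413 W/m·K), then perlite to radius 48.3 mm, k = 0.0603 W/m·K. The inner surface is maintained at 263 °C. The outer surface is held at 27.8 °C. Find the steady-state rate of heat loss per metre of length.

Q' = 86.8 W/m

Resistance network (inner→outer):
  R'_brass = ln(0.0224/0.0185)/(2πk) = 0.1913/(2π·98.9) = 3.078×10^-4 m·K/W
  R'_mineral wool = ln(0.0393/0.0224)/(2πk) = 0.5622/(2π·0.0413) = 2.166 m·K/W
  R'_perlite = ln(0.0483/0.0393)/(2πk) = 0.2062/(2π·0.0603) = 0.5443 m·K/W
ΣR = 3.078×10^-4 + 2.166 + 0.5443 = 2.711 m·K/W
Q' = ΔT/ΣR = (263 °C − 27.8 °C)/2.711 = 86.8 W/m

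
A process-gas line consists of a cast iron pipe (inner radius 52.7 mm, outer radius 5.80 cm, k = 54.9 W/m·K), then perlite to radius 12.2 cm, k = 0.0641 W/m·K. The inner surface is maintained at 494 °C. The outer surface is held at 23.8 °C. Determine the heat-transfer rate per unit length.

Q' = 255 W/m

Series thermal resistances, inner to outer:
  R'_cast iron = ln(0.0580/0.0527)/(2πk) = 0.09583/(2π·54.9) = 2.778×10^-4 m·K/W
  R'_perlite = ln(0.122/0.0580)/(2πk) = 0.7436/(2π·0.0641) = 1.846 m·K/W
ΣR = 2.778×10^-4 + 1.846 = 1.846 m·K/W
Q' = ΔT/ΣR = (494 °C − 23.8 °C)/1.846 = 255 W/m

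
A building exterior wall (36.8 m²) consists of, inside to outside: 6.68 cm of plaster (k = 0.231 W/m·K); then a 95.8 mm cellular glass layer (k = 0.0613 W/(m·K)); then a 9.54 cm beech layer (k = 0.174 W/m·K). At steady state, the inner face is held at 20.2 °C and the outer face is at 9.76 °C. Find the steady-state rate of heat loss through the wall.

Treat each layer as a resistance in series:
  R_plaster = L/(kA) = 0.0668/(0.231·36.8) = 0.007858 K/W
  R_cellular glass = L/(kA) = 0.0958/(0.0613·36.8) = 0.04247 K/W
  R_beech = L/(kA) = 0.0954/(0.174·36.8) = 0.01490 K/W
ΣR = 0.007858 + 0.04247 + 0.01490 = 0.06523 K/W
Q = ΔT/ΣR = (20.2 °C − 9.76 °C)/0.06523 = 160 W

Q = 160 W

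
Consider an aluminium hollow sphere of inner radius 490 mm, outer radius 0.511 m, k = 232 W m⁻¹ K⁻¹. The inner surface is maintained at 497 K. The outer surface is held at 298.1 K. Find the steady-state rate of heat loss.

Q = 4πk·ΔT/(1/r₁ − 1/r₂) = 4π × 232 × 198.9 / (1/0.490 − 1/0.511) = 6.91×10^6 W

Q = 6910 kW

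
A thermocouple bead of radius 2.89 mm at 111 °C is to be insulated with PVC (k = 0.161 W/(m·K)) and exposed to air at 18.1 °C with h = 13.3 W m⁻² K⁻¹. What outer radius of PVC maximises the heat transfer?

r_cr = 2.42 cm

For a sphere, r_cr = 2k_ins/h = 2·0.161/13.3 = 0.0242 m = 2.42 cm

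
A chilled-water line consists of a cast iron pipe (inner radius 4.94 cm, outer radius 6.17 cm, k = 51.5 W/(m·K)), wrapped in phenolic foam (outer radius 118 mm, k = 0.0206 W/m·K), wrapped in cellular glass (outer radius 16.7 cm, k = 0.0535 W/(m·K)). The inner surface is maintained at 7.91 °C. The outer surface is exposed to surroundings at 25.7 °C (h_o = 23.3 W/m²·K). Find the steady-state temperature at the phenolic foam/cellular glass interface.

T = 22.6 °C

Treat each layer as a resistance in series:
  R'_cast iron = ln(0.0617/0.0494)/(2πk) = 0.2223/(2π·51.5) = 6.871×10^-4 m·K/W
  R'_phenolic foam = ln(0.118/0.0617)/(2πk) = 0.6484/(2π·0.0206) = 5.010 m·K/W
  R'_cellular glass = ln(0.167/0.118)/(2πk) = 0.3473/(2π·0.0535) = 1.033 m·K/W
  R'_conv,out = 1/(2πr h) = 1/(2π·0.167·23.3) = 0.04090 m·K/W
ΣR = 6.871×10^-4 + 5.010 + 1.033 + 0.04090 = 6.085 m·K/W
Q' = ΔT/ΣR = (7.91 °C − 25.7 °C)/6.085 = -2.924 W/m
From the inner boundary to the phenolic foam/cellular glass interface, ΣR_partial = 5.011 m·K/W.
T_interface = T_in − Q'·ΣR_partial = 7.91 °C − (-2.924)(5.011) = 22.6 °C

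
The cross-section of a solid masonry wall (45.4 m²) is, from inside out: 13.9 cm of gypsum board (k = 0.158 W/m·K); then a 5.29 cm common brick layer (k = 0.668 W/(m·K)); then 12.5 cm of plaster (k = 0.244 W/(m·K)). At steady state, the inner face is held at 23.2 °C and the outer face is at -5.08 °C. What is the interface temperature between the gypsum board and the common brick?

Treat each layer as a resistance in series:
  R_gypsum board = L/(kA) = 0.139/(0.158·45.4) = 0.01938 K/W
  R_common brick = L/(kA) = 0.0529/(0.668·45.4) = 0.001744 K/W
  R_plaster = L/(kA) = 0.125/(0.244·45.4) = 0.01128 K/W
ΣR = 0.01938 + 0.001744 + 0.01128 = 0.03240 K/W
Q = ΔT/ΣR = (23.2 °C − -5.08 °C)/0.03240 = 872.8 W
From the inner boundary to the gypsum board/common brick interface, ΣR_partial = 0.01938 K/W.
T_interface = T_in − Q·ΣR_partial = 23.2 °C − (872.8)(0.01938) = 6.29 °C

T = 6.29 °C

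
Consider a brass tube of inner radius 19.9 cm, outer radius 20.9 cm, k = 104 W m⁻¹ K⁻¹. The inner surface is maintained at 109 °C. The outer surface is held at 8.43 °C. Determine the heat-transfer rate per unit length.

Q' = 2πk·ΔT/ln(r₂/r₁) = 2π × 104 × 100.57 / ln(0.209/0.199) = 1.34×10^6 W/m

Q' = 1340 kW/m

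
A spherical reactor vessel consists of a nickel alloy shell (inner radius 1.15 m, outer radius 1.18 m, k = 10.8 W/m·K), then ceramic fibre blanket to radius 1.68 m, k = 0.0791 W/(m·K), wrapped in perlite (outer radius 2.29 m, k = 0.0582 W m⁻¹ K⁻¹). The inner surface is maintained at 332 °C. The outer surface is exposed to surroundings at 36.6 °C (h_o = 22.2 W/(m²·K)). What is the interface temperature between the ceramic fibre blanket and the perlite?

T = 173 °C

Series thermal resistances, inner to outer:
  R_nickel alloy = (1/1.15 − 1/1.18)/(4πk) = 0.02211/(4π·10.8) = 1.629×10^-4 K/W
  R_ceramic fibre blanket = (1/1.18 − 1/1.68)/(4πk) = 0.2522/(4π·0.0791) = 0.2537 K/W
  R_perlite = (1/1.68 − 1/2.29)/(4πk) = 0.1586/(4π·0.0582) = 0.2168 K/W
  R_conv,out = 1/(4πr²h) = 1/(4π·2.29²·22.2) = 6.835×10^-4 K/W
ΣR = 1.629×10^-4 + 0.2537 + 0.2168 + 6.835×10^-4 = 0.4713 K/W
Q = ΔT/ΣR = (332 °C − 36.6 °C)/0.4713 = 626.8 W
From the inner boundary to the ceramic fibre blanket/perlite interface, ΣR_partial = 0.2539 K/W.
T_interface = T_in − Q·ΣR_partial = 332 °C − (626.8)(0.2539) = 173 °C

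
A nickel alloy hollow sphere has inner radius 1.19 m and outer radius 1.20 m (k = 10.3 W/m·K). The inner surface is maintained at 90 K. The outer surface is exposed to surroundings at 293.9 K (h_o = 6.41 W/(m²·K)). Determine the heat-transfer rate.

Resistance network (inner→outer):
  R_nickel alloy = (1/1.19 − 1/1.20)/(4πk) = 0.007003/(4π·10.3) = 5.410×10^-5 K/W
  R_conv,out = 1/(4πr²h) = 1/(4π·1.20²·6.41) = 0.008621 K/W
ΣR = 5.410×10^-5 + 0.008621 = 0.008675 K/W
Q = ΔT/ΣR = (90 K − 293.9 K)/0.008675 = -23500 W
(Negative Q ⇒ heat flows inward; heat gain = 23500 W.)

Q = 23.5 kW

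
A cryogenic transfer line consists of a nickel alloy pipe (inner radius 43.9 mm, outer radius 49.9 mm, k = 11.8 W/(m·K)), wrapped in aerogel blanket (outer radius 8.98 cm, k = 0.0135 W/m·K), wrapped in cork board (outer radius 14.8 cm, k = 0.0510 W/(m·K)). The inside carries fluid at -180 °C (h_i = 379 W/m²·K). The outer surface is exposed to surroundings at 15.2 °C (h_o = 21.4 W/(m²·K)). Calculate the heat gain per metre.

Q' = 22.8 W/m

Resistance network (inner→outer):
  R'_conv,in = 1/(2πr h) = 1/(2π·0.0439·379) = 0.009566 m·K/W
  R'_nickel alloy = ln(0.0499/0.0439)/(2πk) = 0.1281/(2π·11.8) = 0.001728 m·K/W
  R'_aerogel blanket = ln(0.0898/0.0499)/(2πk) = 0.5876/(2π·0.0135) = 6.927 m·K/W
  R'_cork board = ln(0.148/0.0898)/(2πk) = 0.4996/(2π·0.0510) = 1.559 m·K/W
  R'_conv,out = 1/(2πr h) = 1/(2π·0.148·21.4) = 0.05025 m·K/W
ΣR = 0.009566 + 0.001728 + 6.927 + 1.559 + 0.05025 = 8.548 m·K/W
Q' = ΔT/ΣR = (-180 °C − 15.2 °C)/8.548 = -22.8 W/m
(Negative Q' ⇒ heat flows inward; heat gain = 22.8 W/m.)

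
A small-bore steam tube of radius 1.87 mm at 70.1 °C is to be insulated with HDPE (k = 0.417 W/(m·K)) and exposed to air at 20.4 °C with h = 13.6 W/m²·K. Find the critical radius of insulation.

For a cylinder, r_cr = k_ins/h = 0.417/13.6 = 0.0307 m = 3.07 cm

r_cr = 3.07 cm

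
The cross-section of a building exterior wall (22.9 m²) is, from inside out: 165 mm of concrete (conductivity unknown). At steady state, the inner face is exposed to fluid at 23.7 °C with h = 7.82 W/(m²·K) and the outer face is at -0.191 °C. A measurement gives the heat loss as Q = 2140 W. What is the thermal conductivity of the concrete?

k = 1.29 W/m·K

ΣR = ΔT/Q = |23.7 − -0.191|/2140 = 0.01116 K/W
Known resistances:
  R_conv,in = 1/(hA) = 1/(7.82·22.9) = 0.005584 K/W
R_concrete = ΣR − ΣR_known = 0.01116 − 0.005584 = 0.005576 K/W
L/(kA) = 0.005576 ⇒ k = 0.165/(0.005576·22.9) = 1.29 W/m·K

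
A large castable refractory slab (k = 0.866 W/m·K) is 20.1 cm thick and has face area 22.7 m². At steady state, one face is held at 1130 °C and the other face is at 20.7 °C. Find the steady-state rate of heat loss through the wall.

Q = 108 kW

Q = kA·ΔT/L = 0.866 × 22.7 × |1130 °C − 20.7 °C| / 0.201 = 1.08×10^5 W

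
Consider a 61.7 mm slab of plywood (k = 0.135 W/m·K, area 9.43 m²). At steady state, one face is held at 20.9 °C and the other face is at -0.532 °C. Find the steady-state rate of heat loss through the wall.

Q = 442 W

Q = kA·ΔT/L = 0.135 × 9.43 × |20.9 °C − -0.532 °C| / 0.0617 = 442 W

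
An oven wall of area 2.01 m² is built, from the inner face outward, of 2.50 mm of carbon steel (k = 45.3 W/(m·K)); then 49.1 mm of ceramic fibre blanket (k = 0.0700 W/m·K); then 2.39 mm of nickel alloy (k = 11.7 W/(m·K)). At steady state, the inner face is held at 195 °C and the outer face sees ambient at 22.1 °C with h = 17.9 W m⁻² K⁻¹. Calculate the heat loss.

Treat each layer as a resistance in series:
  R_carbon steel = L/(kA) = 0.00250/(45.3·2.01) = 2.746×10^-5 K/W
  R_ceramic fibre blanket = L/(kA) = 0.0491/(0.0700·2.01) = 0.3490 K/W
  R_nickel alloy = L/(kA) = 0.00239/(11.7·2.01) = 1.016×10^-4 K/W
  R_conv,out = 1/(hA) = 1/(17.9·2.01) = 0.02779 K/W
ΣR = 2.746×10^-5 + 0.3490 + 1.016×10^-4 + 0.02779 = 0.3769 K/W
Q = ΔT/ΣR = (195 °C − 22.1 °C)/0.3769 = 459 W

Q = 459 W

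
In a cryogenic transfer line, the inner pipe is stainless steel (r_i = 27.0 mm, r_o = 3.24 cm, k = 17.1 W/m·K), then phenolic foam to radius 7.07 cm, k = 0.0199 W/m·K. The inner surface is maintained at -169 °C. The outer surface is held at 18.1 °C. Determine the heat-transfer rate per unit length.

Q' = 30.0 W/m

Resistance network (inner→outer):
  R'_stainless steel = ln(0.0324/0.0270)/(2πk) = 0.1823/(2π·17.1) = 0.001697 m·K/W
  R'_phenolic foam = ln(0.0707/0.0324)/(2πk) = 0.7803/(2π·0.0199) = 6.241 m·K/W
ΣR = 0.001697 + 6.241 = 6.243 m·K/W
Q' = ΔT/ΣR = (-169 °C − 18.1 °C)/6.243 = -30.0 W/m
(Negative Q' ⇒ heat flows inward; heat gain = 30.0 W/m.)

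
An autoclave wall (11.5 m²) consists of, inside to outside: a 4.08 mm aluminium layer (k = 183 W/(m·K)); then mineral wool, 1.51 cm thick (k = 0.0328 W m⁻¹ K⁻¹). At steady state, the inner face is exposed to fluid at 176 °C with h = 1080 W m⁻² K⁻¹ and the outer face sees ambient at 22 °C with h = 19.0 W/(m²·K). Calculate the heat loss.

Series thermal resistances, inner to outer:
  R_conv,in = 1/(hA) = 1/(1080·11.5) = 8.052×10^-5 K/W
  R_aluminium = L/(kA) = 0.00408/(183·11.5) = 1.939×10^-6 K/W
  R_mineral wool = L/(kA) = 0.0151/(0.0328·11.5) = 0.04003 K/W
  R_conv,out = 1/(hA) = 1/(19.0·11.5) = 0.004577 K/W
ΣR = 8.052×10^-5 + 1.939×10^-6 + 0.04003 + 0.004577 = 0.04469 K/W
Q = ΔT/ΣR = (176 °C − 22 °C)/0.04469 = 3450 W

Q = 3.45 kW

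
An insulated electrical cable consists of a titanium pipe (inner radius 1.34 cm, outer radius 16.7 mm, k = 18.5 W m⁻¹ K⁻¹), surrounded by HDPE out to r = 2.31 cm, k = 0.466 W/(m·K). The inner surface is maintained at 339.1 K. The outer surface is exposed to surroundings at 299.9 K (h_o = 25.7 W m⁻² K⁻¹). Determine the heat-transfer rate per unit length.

Treat each layer as a resistance in series:
  R'_titanium = ln(0.0167/0.0134)/(2πk) = 0.2202/(2π·18.5) = 0.001894 m·K/W
  R'_HDPE = ln(0.0231/0.0167)/(2πk) = 0.3244/(2π·0.466) = 0.1108 m·K/W
  R'_conv,out = 1/(2πr h) = 1/(2π·0.0231·25.7) = 0.2681 m·K/W
ΣR = 0.001894 + 0.1108 + 0.2681 = 0.3808 m·K/W
Q' = ΔT/ΣR = (339.1 K − 299.9 K)/0.3808 = 103 W/m

Q' = 103 W/m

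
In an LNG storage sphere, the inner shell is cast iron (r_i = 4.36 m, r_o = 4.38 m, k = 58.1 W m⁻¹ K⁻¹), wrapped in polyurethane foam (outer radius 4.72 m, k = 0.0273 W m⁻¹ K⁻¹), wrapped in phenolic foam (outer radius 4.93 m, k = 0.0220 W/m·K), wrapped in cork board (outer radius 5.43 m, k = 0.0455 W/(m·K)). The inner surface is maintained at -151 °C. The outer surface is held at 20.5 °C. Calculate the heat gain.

Resistance network (inner→outer):
  R_cast iron = (1/4.36 − 1/4.38)/(4πk) = 0.001047/(4π·58.1) = 1.434×10^-6 K/W
  R_polyurethane foam = (1/4.38 − 1/4.72)/(4πk) = 0.01645/(4π·0.0273) = 0.04794 K/W
  R_phenolic foam = (1/4.72 − 1/4.93)/(4πk) = 0.009025/(4π·0.0220) = 0.03264 K/W
  R_cork board = (1/4.93 − 1/5.43)/(4πk) = 0.01868/(4π·0.0455) = 0.03267 K/W
ΣR = 1.434×10^-6 + 0.04794 + 0.03264 + 0.03267 = 0.1133 K/W
Q = ΔT/ΣR = (-151 °C − 20.5 °C)/0.1133 = -1510 W
(Negative Q ⇒ heat flows inward; heat gain = 1510 W.)

Q = 1510 W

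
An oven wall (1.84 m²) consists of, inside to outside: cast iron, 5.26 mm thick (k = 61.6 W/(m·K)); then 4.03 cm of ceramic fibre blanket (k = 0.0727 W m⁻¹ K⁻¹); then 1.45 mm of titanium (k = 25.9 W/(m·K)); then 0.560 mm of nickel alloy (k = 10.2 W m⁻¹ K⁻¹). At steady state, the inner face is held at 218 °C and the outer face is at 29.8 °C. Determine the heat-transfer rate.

Q = 624 W

Series thermal resistances, inner to outer:
  R_cast iron = L/(kA) = 0.00526/(61.6·1.84) = 4.641×10^-5 K/W
  R_ceramic fibre blanket = L/(kA) = 0.0403/(0.0727·1.84) = 0.3013 K/W
  R_titanium = L/(kA) = 0.00145/(25.9·1.84) = 3.043×10^-5 K/W
  R_nickel alloy = L/(kA) = 5.60×10^-4/(10.2·1.84) = 2.984×10^-5 K/W
ΣR = 4.641×10^-5 + 0.3013 + 3.043×10^-5 + 2.984×10^-5 = 0.3014 K/W
Q = ΔT/ΣR = (218 °C − 29.8 °C)/0.3014 = 624 W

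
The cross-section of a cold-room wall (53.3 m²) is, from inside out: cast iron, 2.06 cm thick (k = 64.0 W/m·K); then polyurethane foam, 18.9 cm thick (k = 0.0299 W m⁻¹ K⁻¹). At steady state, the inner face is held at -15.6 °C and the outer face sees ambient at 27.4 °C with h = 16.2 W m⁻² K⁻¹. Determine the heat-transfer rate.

Q = 359 W

Resistance network (inner→outer):
  R_cast iron = L/(kA) = 0.0206/(64.0·53.3) = 6.039×10^-6 K/W
  R_polyurethane foam = L/(kA) = 0.189/(0.0299·53.3) = 0.1186 K/W
  R_conv,out = 1/(hA) = 1/(16.2·53.3) = 0.001158 K/W
ΣR = 6.039×10^-6 + 0.1186 + 0.001158 = 0.1198 K/W
Q = ΔT/ΣR = (-15.6 °C − 27.4 °C)/0.1198 = -359 W
(Negative Q ⇒ heat flows inward; heat gain = 359 W.)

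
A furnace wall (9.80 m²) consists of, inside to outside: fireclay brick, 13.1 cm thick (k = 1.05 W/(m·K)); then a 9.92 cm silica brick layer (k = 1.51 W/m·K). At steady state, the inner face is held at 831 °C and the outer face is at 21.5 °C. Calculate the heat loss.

Q = 41700 W

Series thermal resistances, inner to outer:
  R_fireclay brick = L/(kA) = 0.131/(1.05·9.80) = 0.01273 K/W
  R_silica brick = L/(kA) = 0.0992/(1.51·9.80) = 0.006704 K/W
ΣR = 0.01273 + 0.006704 = 0.01943 K/W
Q = ΔT/ΣR = (831 °C − 21.5 °C)/0.01943 = 41700 W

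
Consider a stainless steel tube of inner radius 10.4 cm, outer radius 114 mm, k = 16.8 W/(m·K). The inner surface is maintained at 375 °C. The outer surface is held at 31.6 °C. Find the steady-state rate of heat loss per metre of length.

Q' = 3.95×10^5 W/m

Q' = 2πk·ΔT/ln(r₂/r₁) = 2π × 16.8 × 343.4 / ln(0.114/0.104) = 3.95×10^5 W/m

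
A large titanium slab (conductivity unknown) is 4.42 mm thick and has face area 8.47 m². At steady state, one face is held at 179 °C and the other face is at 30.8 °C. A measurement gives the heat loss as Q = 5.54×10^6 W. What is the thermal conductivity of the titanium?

k = 19.5 W/m·K

ΣR = ΔT/Q = |179 − 30.8|/5.54×10^6 = 2.675×10^-5 K/W
L/(kA) = 2.675×10^-5 ⇒ k = 0.00442/(2.675×10^-5·8.47) = 19.5 W/m·K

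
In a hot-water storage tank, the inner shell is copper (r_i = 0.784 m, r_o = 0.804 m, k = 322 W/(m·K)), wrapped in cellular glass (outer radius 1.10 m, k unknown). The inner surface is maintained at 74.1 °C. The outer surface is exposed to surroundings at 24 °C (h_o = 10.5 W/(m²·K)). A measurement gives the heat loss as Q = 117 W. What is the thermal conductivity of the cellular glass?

ΣR = ΔT/Q = |74.1 − 24|/117 = 0.4282 K/W
Known resistances:
  R_copper = (1/0.784 − 1/0.804)/(4πk) = 0.03173/(4π·322) = 7.841×10^-6 K/W
  R_conv,out = 1/(4πr²h) = 1/(4π·1.10²·10.5) = 0.006263 K/W
R_cellular glass = ΣR − ΣR_known = 0.4282 − 0.006271 = 0.4219 K/W
(1/r₁−1/r₂)/(4πk) = 0.4219 ⇒ k = 0.3347/(4π·0.4219) = 0.0631 W/m·K

k = 0.0631 W/m·K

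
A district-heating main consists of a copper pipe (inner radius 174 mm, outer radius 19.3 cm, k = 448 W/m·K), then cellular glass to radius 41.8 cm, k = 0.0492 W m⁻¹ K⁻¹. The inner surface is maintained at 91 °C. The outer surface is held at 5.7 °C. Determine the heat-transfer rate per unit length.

Treat each layer as a resistance in series:
  R'_copper = ln(0.193/0.174)/(2πk) = 0.1036/(2π·448) = 3.682×10^-5 m·K/W
  R'_cellular glass = ln(0.418/0.193)/(2πk) = 0.7728/(2π·0.0492) = 2.500 m·K/W
ΣR = 3.682×10^-5 + 2.500 = 2.500 m·K/W
Q' = ΔT/ΣR = (91 °C − 5.7 °C)/2.500 = 34.1 W/m

Q' = 34.1 W/m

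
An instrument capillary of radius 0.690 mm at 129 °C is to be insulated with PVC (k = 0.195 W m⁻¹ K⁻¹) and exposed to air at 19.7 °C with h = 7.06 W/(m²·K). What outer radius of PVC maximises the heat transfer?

r_cr = 2.76 cm

For a cylinder, r_cr = k_ins/h = 0.195/7.06 = 0.0276 m = 2.76 cm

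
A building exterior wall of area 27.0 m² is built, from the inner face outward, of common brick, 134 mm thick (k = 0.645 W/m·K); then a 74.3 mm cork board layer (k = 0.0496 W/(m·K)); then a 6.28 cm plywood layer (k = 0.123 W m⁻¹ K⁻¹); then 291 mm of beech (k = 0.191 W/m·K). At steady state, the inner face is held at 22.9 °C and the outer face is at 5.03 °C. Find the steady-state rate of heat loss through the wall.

Treat each layer as a resistance in series:
  R_common brick = L/(kA) = 0.134/(0.645·27.0) = 0.007695 K/W
  R_cork board = L/(kA) = 0.0743/(0.0496·27.0) = 0.05548 K/W
  R_plywood = L/(kA) = 0.0628/(0.123·27.0) = 0.01891 K/W
  R_beech = L/(kA) = 0.291/(0.191·27.0) = 0.05643 K/W
ΣR = 0.007695 + 0.05548 + 0.01891 + 0.05643 = 0.1385 K/W
Q = ΔT/ΣR = (22.9 °C − 5.03 °C)/0.1385 = 129 W

Q = 129 W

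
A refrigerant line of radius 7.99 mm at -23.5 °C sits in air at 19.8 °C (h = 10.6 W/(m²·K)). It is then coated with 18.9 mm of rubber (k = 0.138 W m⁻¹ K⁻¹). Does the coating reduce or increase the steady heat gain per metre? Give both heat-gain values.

Critical radius for a cylinder: r_cr = k/h = 0.0130 m = 1.30 cm.
Outer radius after coating: r₂ = 0.00799 + 0.0189 = 0.02689 m.
r₁ < r_cr < r₂: heat gain rises to a maximum at r_cr then falls. Whether the coating helps depends on whether Q(r₂) has dropped back below Q(r₁).
Bare: R = 1/(2πr₁h) = 1.879 m·K/W; Q = 43.3/1.879 = 23.0 W/m.
Coated: R = R_cond + R_conv = 1.958 m·K/W; Q = 43.3/1.958 = 22.1 W/m.

reduces: 23.0 → 22.1 W/m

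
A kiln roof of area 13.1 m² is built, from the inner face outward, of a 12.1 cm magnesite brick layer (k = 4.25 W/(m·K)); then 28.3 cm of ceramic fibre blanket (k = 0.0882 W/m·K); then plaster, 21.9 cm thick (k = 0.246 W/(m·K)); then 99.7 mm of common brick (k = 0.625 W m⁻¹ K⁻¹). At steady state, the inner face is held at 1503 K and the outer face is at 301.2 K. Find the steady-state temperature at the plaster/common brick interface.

T = 346 K

Resistance network (inner→outer):
  R_magnesite brick = L/(kA) = 0.121/(4.25·13.1) = 0.002173 K/W
  R_ceramic fibre blanket = L/(kA) = 0.283/(0.0882·13.1) = 0.2449 K/W
  R_plaster = L/(kA) = 0.219/(0.246·13.1) = 0.06796 K/W
  R_common brick = L/(kA) = 0.0997/(0.625·13.1) = 0.01218 K/W
ΣR = 0.002173 + 0.2449 + 0.06796 + 0.01218 = 0.3272 K/W
Q = ΔT/ΣR = (1503 K − 301.2 K)/0.3272 = 3673 W
From the inner boundary to the plaster/common brick interface, ΣR_partial = 0.3150 K/W.
T_interface = T_in − Q·ΣR_partial = 1503 K − (3673)(0.3150) = 346 K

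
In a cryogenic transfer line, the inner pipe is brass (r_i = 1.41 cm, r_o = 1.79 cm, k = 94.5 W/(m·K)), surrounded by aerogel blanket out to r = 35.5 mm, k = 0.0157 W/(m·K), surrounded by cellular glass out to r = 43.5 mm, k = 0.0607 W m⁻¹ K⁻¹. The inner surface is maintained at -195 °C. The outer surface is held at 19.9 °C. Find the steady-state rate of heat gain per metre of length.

Q' = 28.8 W/m

Resistance network (inner→outer):
  R'_brass = ln(0.0179/0.0141)/(2πk) = 0.2386/(2π·94.5) = 4.019×10^-4 m·K/W
  R'_aerogel blanket = ln(0.0355/0.0179)/(2πk) = 0.6847/(2π·0.0157) = 6.941 m·K/W
  R'_cellular glass = ln(0.0435/0.0355)/(2πk) = 0.2032/(2π·0.0607) = 0.5329 m·K/W
ΣR = 4.019×10^-4 + 6.941 + 0.5329 = 7.474 m·K/W
Q' = ΔT/ΣR = (-195 °C − 19.9 °C)/7.474 = -28.8 W/m
(Negative Q' ⇒ heat flows inward; heat gain = 28.8 W/m.)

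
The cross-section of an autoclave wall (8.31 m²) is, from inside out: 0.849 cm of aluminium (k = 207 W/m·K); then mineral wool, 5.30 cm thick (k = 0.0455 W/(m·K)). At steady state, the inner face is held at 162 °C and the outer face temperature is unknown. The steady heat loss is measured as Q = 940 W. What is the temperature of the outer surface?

Series resistances:
  R_aluminium = L/(kA) = 0.00849/(207·8.31) = 4.936×10^-6 K/W
  R_mineral wool = L/(kA) = 0.0530/(0.0455·8.31) = 0.1402 K/W
ΣR = 0.1402 K/W
ΔT = Q·ΣR = 940 × 0.1402 = 131.8 K
Heat flows outward, so T_out = T_in − ΔT = 162 − 131.8 = 30.2 °C

T_out = 30.2 °C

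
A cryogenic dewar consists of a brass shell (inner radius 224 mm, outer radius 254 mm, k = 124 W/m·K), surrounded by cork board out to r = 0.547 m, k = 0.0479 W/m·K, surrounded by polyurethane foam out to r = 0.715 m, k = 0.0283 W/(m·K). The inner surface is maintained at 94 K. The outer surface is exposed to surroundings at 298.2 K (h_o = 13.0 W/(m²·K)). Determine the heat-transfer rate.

Resistance network (inner→outer):
  R_brass = (1/0.224 − 1/0.254)/(4πk) = 0.5273/(4π·124) = 3.384×10^-4 K/W
  R_cork board = (1/0.254 − 1/0.547)/(4πk) = 2.109/(4π·0.0479) = 3.503 K/W
  R_polyurethane foam = (1/0.547 − 1/0.715)/(4πk) = 0.4296/(4π·0.0283) = 1.208 K/W
  R_conv,out = 1/(4πr²h) = 1/(4π·0.715²·13.0) = 0.01197 K/W
ΣR = 3.384×10^-4 + 3.503 + 1.208 + 0.01197 = 4.723 K/W
Q = ΔT/ΣR = (94 K − 298.2 K)/4.723 = -43.2 W
(Negative Q ⇒ heat flows inward; heat gain = 43.2 W.)

Q = 43.2 W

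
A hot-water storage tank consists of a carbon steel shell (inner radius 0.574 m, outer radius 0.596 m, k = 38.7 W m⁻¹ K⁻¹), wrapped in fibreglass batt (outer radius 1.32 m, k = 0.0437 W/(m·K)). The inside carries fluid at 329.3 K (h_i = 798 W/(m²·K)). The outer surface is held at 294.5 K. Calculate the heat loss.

Q = 20.8 W

Treat each layer as a resistance in series:
  R_conv,in = 1/(4πr²h) = 1/(4π·0.574²·798) = 3.027×10^-4 K/W
  R_carbon steel = (1/0.574 − 1/0.596)/(4πk) = 0.06431/(4π·38.7) = 1.322×10^-4 K/W
  R_fibreglass batt = (1/0.596 − 1/1.32)/(4πk) = 0.9203/(4π·0.0437) = 1.676 K/W
ΣR = 3.027×10^-4 + 1.322×10^-4 + 1.676 = 1.676 K/W
Q = ΔT/ΣR = (329.3 K − 294.5 K)/1.676 = 20.8 W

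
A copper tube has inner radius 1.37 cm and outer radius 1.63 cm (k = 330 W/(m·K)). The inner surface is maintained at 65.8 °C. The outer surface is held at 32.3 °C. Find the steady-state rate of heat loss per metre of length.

Q' = 2πk·ΔT/ln(r₂/r₁) = 2π × 330 × 33.5 / ln(0.0163/0.0137) = 4.00×10^5 W/m

Q' = 4.00×10^5 W/m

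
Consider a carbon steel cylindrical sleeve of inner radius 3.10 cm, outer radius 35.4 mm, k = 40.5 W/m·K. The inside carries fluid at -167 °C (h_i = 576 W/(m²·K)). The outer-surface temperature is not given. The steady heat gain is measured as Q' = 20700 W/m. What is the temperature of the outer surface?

T_out = 28.3 °C

Series resistances:
  R'_conv,in = 1/(2πr h) = 1/(2π·0.0310·576) = 0.008913 m·K/W
  R'_carbon steel = ln(0.0354/0.0310)/(2πk) = 0.1327/(2π·40.5) = 5.216×10^-4 m·K/W
ΣR = 0.009435 m·K/W
ΔT = Q'·ΣR = 20700 × 0.009435 = 195.3 K
Heat flows inward, so T_out = T_in + ΔT = -167 + 195.3 = 28.3 °C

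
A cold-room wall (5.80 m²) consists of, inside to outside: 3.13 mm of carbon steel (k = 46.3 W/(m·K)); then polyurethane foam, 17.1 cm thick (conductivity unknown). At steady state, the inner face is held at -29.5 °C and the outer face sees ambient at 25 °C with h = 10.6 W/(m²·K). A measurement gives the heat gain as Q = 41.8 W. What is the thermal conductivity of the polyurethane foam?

ΣR = ΔT/Q = |-29.5 − 25|/41.8 = 1.304 K/W
Known resistances:
  R_carbon steel = L/(kA) = 0.00313/(46.3·5.80) = 1.166×10^-5 K/W
  R_conv,out = 1/(hA) = 1/(10.6·5.80) = 0.01627 K/W
R_polyurethane foam = ΣR − ΣR_known = 1.304 − 0.01628 = 1.288 K/W
L/(kA) = 1.288 ⇒ k = 0.171/(1.288·5.80) = 0.0229 W/m·K

k = 0.0229 W/m·K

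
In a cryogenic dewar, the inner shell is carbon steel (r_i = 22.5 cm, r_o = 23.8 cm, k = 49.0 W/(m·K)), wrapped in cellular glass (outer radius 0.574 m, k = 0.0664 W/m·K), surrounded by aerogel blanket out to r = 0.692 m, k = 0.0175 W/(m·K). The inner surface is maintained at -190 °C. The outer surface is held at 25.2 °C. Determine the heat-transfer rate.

Q = 50.1 W

Resistance network (inner→outer):
  R_carbon steel = (1/0.225 − 1/0.238)/(4πk) = 0.2428/(4π·49.0) = 3.943×10^-4 K/W
  R_cellular glass = (1/0.238 − 1/0.574)/(4πk) = 2.460/(4π·0.0664) = 2.948 K/W
  R_aerogel blanket = (1/0.574 − 1/0.692)/(4πk) = 0.2971/(4π·0.0175) = 1.351 K/W
ΣR = 3.943×10^-4 + 2.948 + 1.351 = 4.299 K/W
Q = ΔT/ΣR = (-190 °C − 25.2 °C)/4.299 = -50.1 W
(Negative Q ⇒ heat flows inward; heat gain = 50.1 W.)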